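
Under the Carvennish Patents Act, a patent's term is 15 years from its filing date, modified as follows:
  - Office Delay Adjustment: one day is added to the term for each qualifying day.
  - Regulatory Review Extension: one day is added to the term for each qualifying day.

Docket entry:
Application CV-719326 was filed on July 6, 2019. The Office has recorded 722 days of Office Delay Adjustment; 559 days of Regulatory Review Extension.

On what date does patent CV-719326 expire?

Base term: filing date + 15 years → 6 July 2034.
Office Delay Adjustment: +722 days → 27 June 2036.
Regulatory Review Extension: +559 days → 7 January 2038.

2038-01-07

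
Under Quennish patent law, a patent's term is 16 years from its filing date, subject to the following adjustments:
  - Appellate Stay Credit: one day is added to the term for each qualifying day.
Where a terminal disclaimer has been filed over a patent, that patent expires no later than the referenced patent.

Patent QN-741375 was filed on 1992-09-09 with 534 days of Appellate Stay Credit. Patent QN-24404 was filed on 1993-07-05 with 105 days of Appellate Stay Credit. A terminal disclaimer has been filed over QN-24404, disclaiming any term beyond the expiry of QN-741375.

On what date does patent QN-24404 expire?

Natural term of QN-24404:
  Base: filing + 16 years → 5 July 2009.
  Appellate Stay Credit: +105 days → 18 October 2009.
Expiry of referenced patent QN-741375:
  Base: filing + 16 years → 9 September 2008.
  Appellate Stay Credit: +534 days → 25 February 2010.
Terminal disclaimer: QN-24404 expires on the earlier of 18 October 2009 and 25 February 2010.

October 18, 2009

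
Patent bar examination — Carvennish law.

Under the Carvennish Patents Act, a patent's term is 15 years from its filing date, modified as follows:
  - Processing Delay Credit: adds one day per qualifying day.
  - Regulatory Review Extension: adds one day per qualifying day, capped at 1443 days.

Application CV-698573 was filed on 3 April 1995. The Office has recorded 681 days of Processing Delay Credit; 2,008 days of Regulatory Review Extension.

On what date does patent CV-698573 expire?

January 26, 2016

Base term: filing date + 15 years → 3 April 2010.
Processing Delay Credit: +681 days → 13 February 2012.
Regulatory Review Extension: 2008 days claimed exceeds the 1443-day cap, so +1443 days → 26 January 2016.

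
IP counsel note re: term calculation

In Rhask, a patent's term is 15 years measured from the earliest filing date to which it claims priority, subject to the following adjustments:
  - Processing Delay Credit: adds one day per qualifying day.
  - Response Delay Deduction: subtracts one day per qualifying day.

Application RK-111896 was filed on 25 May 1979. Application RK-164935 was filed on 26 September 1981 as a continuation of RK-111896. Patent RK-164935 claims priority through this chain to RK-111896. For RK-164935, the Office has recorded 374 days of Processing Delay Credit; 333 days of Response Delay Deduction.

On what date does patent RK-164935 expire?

Earliest priority filing: 25 May 1979.
Base term: 25 May 1979 + 15 years → 25 May 1994.
Processing Delay Credit: +374 days → 3 June 1995.
Response Delay Deduction: −333 days → 5 July 1994.

July 5, 1994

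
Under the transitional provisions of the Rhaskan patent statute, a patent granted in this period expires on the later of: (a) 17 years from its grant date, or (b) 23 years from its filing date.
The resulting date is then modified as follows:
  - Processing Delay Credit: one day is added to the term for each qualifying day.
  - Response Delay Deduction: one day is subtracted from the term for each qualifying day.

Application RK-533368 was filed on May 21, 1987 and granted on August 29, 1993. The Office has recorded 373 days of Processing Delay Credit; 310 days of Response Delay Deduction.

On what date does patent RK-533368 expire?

(a) grant + 17 years → 29 August 2010.
(b) filing + 23 years → 21 May 2010.
Later of the two: 29 August 2010.
Processing Delay Credit: +373 days → 6 September 2011.
Response Delay Deduction: −310 days → 31 October 2010.

2010-10-31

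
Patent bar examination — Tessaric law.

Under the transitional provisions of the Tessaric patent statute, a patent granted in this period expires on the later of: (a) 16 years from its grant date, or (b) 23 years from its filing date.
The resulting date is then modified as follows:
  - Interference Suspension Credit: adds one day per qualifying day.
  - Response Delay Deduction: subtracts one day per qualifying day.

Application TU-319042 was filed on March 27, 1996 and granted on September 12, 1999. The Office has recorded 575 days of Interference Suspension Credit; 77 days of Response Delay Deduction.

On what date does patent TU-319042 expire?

(a) grant + 16 years → 12 September 2015.
(b) filing + 23 years → 27 March 2019.
Later of the two: 27 March 2019.
Interference Suspension Credit: +575 days → 22 October 2020.
Response Delay Deduction: −77 days → 6 August 2020.

2020-08-06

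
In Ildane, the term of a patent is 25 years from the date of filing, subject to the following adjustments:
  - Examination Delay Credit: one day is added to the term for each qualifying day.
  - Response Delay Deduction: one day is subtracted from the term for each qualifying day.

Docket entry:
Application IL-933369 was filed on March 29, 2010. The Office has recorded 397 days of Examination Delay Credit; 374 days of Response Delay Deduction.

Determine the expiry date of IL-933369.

Base term: filing date + 25 years → 29 March 2035.
Examination Delay Credit: +397 days → 29 April 2036.
Response Delay Deduction: −374 days → 21 April 2035.

April 21, 2035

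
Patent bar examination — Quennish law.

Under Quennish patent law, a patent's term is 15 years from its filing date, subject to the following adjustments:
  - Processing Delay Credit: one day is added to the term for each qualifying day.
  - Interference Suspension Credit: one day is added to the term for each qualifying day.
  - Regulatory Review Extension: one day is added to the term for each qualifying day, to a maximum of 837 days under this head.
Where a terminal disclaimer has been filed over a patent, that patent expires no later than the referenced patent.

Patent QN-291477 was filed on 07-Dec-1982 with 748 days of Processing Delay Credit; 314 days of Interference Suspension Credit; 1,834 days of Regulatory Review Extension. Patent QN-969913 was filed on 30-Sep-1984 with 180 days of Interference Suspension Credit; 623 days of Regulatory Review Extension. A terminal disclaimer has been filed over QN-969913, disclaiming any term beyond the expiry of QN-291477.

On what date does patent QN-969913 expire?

Natural term of QN-969913:
  Base: filing + 15 years → 30 September 1999.
  Interference Suspension Credit: +180 days → 28 March 2000.
  Regulatory Review Extension: 623 days (within the 837-day cap) → +623 days → 11 December 2001.
Expiry of referenced patent QN-291477:
  Base: filing + 15 years → 7 December 1997.
  Processing Delay Credit: +748 days → 25 December 1999.
  Interference Suspension Credit: +314 days → 3 November 2000.
  Regulatory Review Extension: 1834 days claimed exceeds the 837-day cap, so +837 days → 18 February 2003.
Terminal disclaimer: QN-969913 expires on the earlier of 11 December 2001 and 18 February 2003.

2001-12-11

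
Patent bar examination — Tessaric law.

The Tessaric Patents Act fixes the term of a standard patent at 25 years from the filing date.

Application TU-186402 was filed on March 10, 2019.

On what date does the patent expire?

Filing date + 25 years → 10 March 2044.

2044-03-10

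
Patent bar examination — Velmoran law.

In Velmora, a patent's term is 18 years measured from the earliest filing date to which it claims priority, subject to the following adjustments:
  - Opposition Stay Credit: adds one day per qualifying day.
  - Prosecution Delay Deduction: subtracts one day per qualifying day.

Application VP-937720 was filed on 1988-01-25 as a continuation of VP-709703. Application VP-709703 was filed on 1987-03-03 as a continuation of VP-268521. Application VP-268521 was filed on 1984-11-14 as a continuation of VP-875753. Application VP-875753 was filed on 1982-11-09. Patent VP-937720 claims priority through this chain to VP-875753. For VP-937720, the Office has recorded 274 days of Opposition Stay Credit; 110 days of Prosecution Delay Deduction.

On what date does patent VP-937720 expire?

Earliest priority filing: 9 November 1982.
Base term: 9 November 1982 + 18 years → 9 November 2000.
Opposition Stay Credit: +274 days → 10 August 2001.
Prosecution Delay Deduction: −110 days → 22 April 2001.

2001-04-22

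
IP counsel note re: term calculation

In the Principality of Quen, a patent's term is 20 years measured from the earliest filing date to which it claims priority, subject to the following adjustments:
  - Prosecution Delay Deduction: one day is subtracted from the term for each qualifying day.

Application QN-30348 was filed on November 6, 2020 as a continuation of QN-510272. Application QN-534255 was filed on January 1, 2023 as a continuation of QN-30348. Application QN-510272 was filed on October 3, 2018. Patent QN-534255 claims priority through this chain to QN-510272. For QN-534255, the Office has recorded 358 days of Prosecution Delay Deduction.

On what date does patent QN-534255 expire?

Earliest priority filing: 3 October 2018.
Base term: 3 October 2018 + 20 years → 3 October 2038.
Prosecution Delay Deduction: −358 days → 10 October 2037.

2037-10-10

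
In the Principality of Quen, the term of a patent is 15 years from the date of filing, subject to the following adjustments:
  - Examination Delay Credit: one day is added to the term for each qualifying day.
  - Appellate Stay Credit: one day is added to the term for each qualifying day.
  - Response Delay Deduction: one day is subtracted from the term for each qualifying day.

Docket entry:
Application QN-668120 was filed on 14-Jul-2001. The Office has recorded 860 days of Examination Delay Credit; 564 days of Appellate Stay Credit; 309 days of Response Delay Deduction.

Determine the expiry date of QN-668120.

Base term: filing date + 15 years → 14 July 2016.
Examination Delay Credit: +860 days → 21 November 2018.
Appellate Stay Credit: +564 days → 7 June 2020.
Response Delay Deduction: −309 days → 3 August 2019.

August 3, 2019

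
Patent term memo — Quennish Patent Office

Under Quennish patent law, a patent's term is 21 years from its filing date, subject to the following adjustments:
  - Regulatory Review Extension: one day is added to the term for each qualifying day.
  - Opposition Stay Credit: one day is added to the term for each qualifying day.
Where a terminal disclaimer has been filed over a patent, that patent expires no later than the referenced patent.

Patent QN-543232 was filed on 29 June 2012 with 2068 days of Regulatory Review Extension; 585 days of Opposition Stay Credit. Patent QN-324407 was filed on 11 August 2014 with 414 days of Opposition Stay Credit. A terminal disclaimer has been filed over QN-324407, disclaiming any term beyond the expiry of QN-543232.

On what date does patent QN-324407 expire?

Natural term of QN-324407:
  Base: filing + 21 years → 11 August 2035.
  Opposition Stay Credit: +414 days → 28 September 2036.
Expiry of referenced patent QN-543232:
  Base: filing + 21 years → 29 June 2033.
  Regulatory Review Extension: +2068 days → 26 February 2039.
  Opposition Stay Credit: +585 days → 3 October 2040.
Terminal disclaimer: QN-324407 expires on the earlier of 28 September 2036 and 3 October 2040.

2036-09-28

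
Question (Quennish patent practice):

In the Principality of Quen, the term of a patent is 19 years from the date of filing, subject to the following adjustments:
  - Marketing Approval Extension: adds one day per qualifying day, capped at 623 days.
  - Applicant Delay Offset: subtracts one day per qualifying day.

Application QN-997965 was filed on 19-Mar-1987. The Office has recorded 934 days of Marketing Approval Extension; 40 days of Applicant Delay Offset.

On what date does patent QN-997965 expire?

2007-10-23

Base term: filing date + 19 years → 19 March 2006.
Marketing Approval Extension: 934 days claimed exceeds the 623-day cap, so +623 days → 2 December 2007.
Applicant Delay Offset: −40 days → 23 October 2007.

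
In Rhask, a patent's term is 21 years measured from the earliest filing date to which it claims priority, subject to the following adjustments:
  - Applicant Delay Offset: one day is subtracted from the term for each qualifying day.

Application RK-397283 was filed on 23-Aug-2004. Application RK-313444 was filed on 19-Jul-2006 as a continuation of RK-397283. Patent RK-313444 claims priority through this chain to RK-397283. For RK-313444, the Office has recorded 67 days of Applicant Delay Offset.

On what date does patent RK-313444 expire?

June 17, 2025

Earliest priority filing: 23 August 2004.
Base term: 23 August 2004 + 21 years → 23 August 2025.
Applicant Delay Offset: −67 days → 17 June 2025.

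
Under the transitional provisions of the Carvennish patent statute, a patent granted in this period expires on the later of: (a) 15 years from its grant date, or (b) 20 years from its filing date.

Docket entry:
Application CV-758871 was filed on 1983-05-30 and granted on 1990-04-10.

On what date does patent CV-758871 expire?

(a) grant + 15 years → 10 April 2005.
(b) filing + 20 years → 30 May 2003.
Later of the two: 10 April 2005.

April 10, 2005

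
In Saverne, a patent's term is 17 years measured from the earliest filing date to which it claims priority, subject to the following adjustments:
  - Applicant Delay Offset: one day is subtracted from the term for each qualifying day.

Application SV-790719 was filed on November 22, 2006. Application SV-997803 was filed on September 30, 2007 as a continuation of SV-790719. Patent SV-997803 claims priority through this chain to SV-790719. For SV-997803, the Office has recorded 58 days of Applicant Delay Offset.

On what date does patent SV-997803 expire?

Earliest priority filing: 22 November 2006.
Base term: 22 November 2006 + 17 years → 22 November 2023.
Applicant Delay Offset: −58 days → 25 September 2023.

2023-09-25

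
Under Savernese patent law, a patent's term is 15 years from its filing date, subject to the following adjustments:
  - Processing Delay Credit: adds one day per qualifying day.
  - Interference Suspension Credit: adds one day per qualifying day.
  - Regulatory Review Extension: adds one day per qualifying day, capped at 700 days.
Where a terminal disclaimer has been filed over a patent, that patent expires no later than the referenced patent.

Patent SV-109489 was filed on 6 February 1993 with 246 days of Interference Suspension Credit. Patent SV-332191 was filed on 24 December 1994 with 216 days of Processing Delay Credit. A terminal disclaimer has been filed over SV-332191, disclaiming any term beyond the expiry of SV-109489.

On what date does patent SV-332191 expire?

2008-10-09

Natural term of SV-332191:
  Base: filing + 15 years → 24 December 2009.
  Processing Delay Credit: +216 days → 28 July 2010.
Expiry of referenced patent SV-109489:
  Base: filing + 15 years → 6 February 2008.
  Interference Suspension Credit: +246 days → 9 October 2008.
Terminal disclaimer: SV-332191 expires on the earlier of 28 July 2010 and 9 October 2008.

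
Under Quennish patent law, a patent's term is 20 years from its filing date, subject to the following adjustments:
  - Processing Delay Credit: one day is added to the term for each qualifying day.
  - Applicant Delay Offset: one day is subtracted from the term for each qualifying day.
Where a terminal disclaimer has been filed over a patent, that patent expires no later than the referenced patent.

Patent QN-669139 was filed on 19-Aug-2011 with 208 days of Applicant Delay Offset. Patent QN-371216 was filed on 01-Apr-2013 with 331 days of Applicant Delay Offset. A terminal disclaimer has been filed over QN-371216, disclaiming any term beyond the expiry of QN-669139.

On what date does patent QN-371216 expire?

Natural term of QN-371216:
  Base: filing + 20 years → 1 April 2033.
  Applicant Delay Offset: −331 days → 5 May 2032.
Expiry of referenced patent QN-669139:
  Base: filing + 20 years → 19 August 2031.
  Applicant Delay Offset: −208 days → 23 January 2031.
Terminal disclaimer: QN-371216 expires on the earlier of 5 May 2032 and 23 January 2031.

2031-01-23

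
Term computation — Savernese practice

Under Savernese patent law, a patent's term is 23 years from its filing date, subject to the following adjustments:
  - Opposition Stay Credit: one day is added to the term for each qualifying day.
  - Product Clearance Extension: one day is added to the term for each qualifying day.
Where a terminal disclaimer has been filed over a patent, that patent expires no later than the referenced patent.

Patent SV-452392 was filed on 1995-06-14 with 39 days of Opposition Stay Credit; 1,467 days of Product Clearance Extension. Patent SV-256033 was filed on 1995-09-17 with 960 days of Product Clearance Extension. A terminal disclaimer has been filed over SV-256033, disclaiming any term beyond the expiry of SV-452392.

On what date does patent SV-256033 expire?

2021-05-04

Natural term of SV-256033:
  Base: filing + 23 years → 17 September 2018.
  Product Clearance Extension: +960 days → 4 May 2021.
Expiry of referenced patent SV-452392:
  Base: filing + 23 years → 14 June 2018.
  Opposition Stay Credit: +39 days → 23 July 2018.
  Product Clearance Extension: +1467 days → 29 July 2022.
Terminal disclaimer: SV-256033 expires on the earlier of 4 May 2021 and 29 July 2022.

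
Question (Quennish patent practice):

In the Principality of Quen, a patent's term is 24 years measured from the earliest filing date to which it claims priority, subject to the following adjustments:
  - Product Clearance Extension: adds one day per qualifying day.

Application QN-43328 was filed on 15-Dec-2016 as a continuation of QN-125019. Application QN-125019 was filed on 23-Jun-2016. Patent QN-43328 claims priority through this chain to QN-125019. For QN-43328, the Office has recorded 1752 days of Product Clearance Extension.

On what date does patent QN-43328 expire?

April 10, 2045

Earliest priority filing: 23 June 2016.
Base term: 23 June 2016 + 24 years → 23 June 2040.
Product Clearance Extension: +1752 days → 10 April 2045.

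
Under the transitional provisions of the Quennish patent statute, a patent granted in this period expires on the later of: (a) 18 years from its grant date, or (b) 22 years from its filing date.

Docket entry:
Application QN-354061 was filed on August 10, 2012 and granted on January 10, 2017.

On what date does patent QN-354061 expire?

(a) grant + 18 years → 10 January 2035.
(b) filing + 22 years → 10 August 2034.
Later of the two: 10 January 2035.

January 10, 2035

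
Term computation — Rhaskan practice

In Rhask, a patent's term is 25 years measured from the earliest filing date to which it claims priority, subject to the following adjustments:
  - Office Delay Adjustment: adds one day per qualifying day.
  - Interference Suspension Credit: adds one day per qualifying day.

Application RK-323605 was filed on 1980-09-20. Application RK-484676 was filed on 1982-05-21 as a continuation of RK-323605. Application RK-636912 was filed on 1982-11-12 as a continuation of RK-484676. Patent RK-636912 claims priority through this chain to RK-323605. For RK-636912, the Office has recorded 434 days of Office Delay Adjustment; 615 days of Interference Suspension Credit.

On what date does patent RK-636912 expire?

August 4, 2008

Earliest priority filing: 20 September 1980.
Base term: 20 September 1980 + 25 years → 20 September 2005.
Office Delay Adjustment: +434 days → 28 November 2006.
Interference Suspension Credit: +615 days → 4 August 2008.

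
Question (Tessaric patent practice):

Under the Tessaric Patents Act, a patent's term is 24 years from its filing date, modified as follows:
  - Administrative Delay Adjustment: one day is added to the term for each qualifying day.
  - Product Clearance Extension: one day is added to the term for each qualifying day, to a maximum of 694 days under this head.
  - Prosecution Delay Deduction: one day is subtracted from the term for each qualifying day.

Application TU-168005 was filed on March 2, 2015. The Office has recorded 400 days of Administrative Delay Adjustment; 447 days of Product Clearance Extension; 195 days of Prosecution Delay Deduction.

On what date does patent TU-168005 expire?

Base term: filing date + 24 years → 2 March 2039.
Administrative Delay Adjustment: +400 days → 5 April 2040.
Product Clearance Extension: 447 days (within the 694-day cap) → +447 days → 26 June 2041.
Prosecution Delay Deduction: −195 days → 13 December 2040.

2040-12-13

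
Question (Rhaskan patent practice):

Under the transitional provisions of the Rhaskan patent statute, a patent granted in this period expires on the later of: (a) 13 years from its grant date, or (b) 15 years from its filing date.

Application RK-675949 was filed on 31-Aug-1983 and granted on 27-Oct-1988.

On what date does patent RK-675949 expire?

2001-10-27

(a) grant + 13 years → 27 October 2001.
(b) filing + 15 years → 31 August 1998.
Later of the two: 27 October 2001.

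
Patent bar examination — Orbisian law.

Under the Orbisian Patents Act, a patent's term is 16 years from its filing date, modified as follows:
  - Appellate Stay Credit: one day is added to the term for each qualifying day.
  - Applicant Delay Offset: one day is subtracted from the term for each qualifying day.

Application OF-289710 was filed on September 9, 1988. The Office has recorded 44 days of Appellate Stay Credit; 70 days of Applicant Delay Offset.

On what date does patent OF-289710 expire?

Base term: filing date + 16 years → 9 September 2004.
Appellate Stay Credit: +44 days → 23 October 2004.
Applicant Delay Offset: −70 days → 14 August 2004.

2004-08-14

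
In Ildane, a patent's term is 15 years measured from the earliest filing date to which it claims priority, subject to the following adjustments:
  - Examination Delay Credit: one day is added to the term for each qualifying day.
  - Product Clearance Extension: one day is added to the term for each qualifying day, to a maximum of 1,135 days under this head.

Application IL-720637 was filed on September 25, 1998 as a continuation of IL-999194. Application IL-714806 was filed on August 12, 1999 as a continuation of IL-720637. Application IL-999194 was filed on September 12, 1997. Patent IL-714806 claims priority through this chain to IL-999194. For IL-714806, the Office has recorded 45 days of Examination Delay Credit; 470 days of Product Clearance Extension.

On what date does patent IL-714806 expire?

Earliest priority filing: 12 September 1997.
Base term: 12 September 1997 + 15 years → 12 September 2012.
Examination Delay Credit: +45 days → 27 October 2012.
Product Clearance Extension: 470 days (within the 1135-day cap) → +470 days → 9 February 2014.

2014-02-09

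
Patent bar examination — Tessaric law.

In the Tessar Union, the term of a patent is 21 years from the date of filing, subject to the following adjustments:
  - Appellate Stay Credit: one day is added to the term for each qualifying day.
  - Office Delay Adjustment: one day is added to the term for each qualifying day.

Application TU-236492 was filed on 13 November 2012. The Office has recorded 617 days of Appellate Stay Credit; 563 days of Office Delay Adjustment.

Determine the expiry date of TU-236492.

Base term: filing date + 21 years → 13 November 2033.
Appellate Stay Credit: +617 days → 23 July 2035.
Office Delay Adjustment: +563 days → 5 February 2037.

2037-02-05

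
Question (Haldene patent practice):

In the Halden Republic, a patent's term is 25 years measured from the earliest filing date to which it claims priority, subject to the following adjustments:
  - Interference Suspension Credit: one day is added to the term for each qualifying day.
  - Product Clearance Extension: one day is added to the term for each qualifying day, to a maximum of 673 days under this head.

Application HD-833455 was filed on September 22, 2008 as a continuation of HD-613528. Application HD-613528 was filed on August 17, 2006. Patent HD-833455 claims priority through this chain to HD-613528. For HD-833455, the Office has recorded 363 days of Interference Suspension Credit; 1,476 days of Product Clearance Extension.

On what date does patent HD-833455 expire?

Earliest priority filing: 17 August 2006.
Base term: 17 August 2006 + 25 years → 17 August 2031.
Interference Suspension Credit: +363 days → 14 August 2032.
Product Clearance Extension: 1476 days claimed exceeds the 673-day cap, so +673 days → 18 June 2034.

June 18, 2034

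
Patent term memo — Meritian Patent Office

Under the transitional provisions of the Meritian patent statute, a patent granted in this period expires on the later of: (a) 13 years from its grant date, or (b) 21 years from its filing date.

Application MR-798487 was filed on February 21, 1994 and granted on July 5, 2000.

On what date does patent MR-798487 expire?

2015-02-21

(a) grant + 13 years → 5 July 2013.
(b) filing + 21 years → 21 February 2015.
Later of the two: 21 February 2015.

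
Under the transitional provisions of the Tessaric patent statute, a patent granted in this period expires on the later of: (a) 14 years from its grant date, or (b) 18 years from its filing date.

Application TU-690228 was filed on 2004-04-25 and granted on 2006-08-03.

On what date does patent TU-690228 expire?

(a) grant + 14 years → 3 August 2020.
(b) filing + 18 years → 25 April 2022.
Later of the two: 25 April 2022.

2022-04-25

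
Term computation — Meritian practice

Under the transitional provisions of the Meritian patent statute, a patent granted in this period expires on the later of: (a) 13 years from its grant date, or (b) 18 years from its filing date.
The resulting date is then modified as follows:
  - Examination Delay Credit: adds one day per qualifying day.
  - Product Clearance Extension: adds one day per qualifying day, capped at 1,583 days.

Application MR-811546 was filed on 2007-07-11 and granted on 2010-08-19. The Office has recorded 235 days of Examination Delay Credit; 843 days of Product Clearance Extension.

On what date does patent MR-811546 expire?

(a) grant + 13 years → 19 August 2023.
(b) filing + 18 years → 11 July 2025.
Later of the two: 11 July 2025.
Examination Delay Credit: +235 days → 3 March 2026.
Product Clearance Extension: 843 days (within the 1583-day cap) → +843 days → 23 June 2028.

2028-06-23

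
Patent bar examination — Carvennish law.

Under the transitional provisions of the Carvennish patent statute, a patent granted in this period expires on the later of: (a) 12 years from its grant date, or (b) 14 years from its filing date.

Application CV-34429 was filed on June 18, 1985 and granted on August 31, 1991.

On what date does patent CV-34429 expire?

August 31, 2003

(a) grant + 12 years → 31 August 2003.
(b) filing + 14 years → 18 June 1999.
Later of the two: 31 August 2003.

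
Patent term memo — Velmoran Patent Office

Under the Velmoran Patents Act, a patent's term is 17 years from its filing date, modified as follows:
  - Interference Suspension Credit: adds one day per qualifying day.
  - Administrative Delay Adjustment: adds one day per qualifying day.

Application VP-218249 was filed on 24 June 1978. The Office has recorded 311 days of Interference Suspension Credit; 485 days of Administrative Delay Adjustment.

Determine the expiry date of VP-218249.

1997-08-28

Base term: filing date + 17 years → 24 June 1995.
Interference Suspension Credit: +311 days → 30 April 1996.
Administrative Delay Adjustment: +485 days → 28 August 1997.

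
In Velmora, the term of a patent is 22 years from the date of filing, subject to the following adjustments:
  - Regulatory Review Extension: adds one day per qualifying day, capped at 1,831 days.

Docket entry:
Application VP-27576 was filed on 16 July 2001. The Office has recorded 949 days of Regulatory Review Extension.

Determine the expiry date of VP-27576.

2026-02-19

Base term: filing date + 22 years → 16 July 2023.
Regulatory Review Extension: 949 days (within the 1831-day cap) → +949 days → 19 February 2026.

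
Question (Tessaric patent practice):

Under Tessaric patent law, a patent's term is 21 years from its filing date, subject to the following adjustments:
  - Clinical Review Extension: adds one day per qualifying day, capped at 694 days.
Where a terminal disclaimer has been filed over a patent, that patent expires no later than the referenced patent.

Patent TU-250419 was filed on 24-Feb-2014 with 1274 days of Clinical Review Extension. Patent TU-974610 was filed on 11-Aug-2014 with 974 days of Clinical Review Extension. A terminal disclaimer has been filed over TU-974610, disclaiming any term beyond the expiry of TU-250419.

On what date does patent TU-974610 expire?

Natural term of TU-974610:
  Base: filing + 21 years → 11 August 2035.
  Clinical Review Extension: 974 days claimed exceeds the 694-day cap, so +694 days → 5 July 2037.
Expiry of referenced patent TU-250419:
  Base: filing + 21 years → 24 February 2035.
  Clinical Review Extension: 1274 days claimed exceeds the 694-day cap, so +694 days → 18 January 2037.
Terminal disclaimer: TU-974610 expires on the earlier of 5 July 2037 and 18 January 2037.

January 18, 2037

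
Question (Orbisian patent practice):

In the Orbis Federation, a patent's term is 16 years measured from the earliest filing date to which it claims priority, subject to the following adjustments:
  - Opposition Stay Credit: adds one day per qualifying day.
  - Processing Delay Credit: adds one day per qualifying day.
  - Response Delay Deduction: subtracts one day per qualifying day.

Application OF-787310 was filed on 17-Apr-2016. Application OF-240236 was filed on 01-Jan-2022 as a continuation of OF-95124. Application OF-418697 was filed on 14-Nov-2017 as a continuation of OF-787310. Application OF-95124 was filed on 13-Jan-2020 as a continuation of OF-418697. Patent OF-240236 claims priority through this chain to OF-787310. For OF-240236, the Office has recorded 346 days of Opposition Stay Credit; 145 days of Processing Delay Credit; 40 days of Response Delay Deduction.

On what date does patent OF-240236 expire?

Earliest priority filing: 17 April 2016.
Base term: 17 April 2016 + 16 years → 17 April 2032.
Opposition Stay Credit: +346 days → 29 March 2033.
Processing Delay Credit: +145 days → 21 August 2033.
Response Delay Deduction: −40 days → 12 July 2033.

2033-07-12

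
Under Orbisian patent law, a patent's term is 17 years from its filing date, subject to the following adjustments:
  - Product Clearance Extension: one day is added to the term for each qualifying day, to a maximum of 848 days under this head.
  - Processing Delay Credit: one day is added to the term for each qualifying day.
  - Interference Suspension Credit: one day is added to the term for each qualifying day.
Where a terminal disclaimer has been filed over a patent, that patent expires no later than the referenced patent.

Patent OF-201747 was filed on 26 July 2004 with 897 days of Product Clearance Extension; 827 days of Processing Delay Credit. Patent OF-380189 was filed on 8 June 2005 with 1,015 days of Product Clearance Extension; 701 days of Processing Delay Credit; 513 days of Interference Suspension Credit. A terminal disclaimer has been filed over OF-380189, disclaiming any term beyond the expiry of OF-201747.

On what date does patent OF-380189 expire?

February 25, 2026

Natural term of OF-380189:
  Base: filing + 17 years → 8 June 2022.
  Product Clearance Extension: 1015 days claimed exceeds the 848-day cap, so +848 days → 3 October 2024.
  Processing Delay Credit: +701 days → 4 September 2026.
  Interference Suspension Credit: +513 days → 30 January 2028.
Expiry of referenced patent OF-201747:
  Base: filing + 17 years → 26 July 2021.
  Product Clearance Extension: 897 days claimed exceeds the 848-day cap, so +848 days → 21 November 2023.
  Processing Delay Credit: +827 days → 25 February 2026.
Terminal disclaimer: OF-380189 expires on the earlier of 30 January 2028 and 25 February 2026.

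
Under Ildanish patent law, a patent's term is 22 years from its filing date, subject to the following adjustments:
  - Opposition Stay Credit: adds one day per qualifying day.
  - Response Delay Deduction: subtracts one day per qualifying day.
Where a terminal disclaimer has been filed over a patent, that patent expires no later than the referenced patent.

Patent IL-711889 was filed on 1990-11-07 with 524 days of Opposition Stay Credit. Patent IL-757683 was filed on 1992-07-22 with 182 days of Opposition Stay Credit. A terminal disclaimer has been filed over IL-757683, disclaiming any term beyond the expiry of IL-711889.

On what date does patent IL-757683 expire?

2014-04-15

Natural term of IL-757683:
  Base: filing + 22 years → 22 July 2014.
  Opposition Stay Credit: +182 days → 20 January 2015.
Expiry of referenced patent IL-711889:
  Base: filing + 22 years → 7 November 2012.
  Opposition Stay Credit: +524 days → 15 April 2014.
Terminal disclaimer: IL-757683 expires on the earlier of 20 January 2015 and 15 April 2014.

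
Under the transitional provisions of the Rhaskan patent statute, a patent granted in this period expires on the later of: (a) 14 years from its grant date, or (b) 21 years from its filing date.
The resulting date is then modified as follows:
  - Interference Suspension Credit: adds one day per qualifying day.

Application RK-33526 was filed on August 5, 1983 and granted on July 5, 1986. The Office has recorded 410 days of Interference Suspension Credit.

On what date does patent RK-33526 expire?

2005-09-19

(a) grant + 14 years → 5 July 2000.
(b) filing + 21 years → 5 August 2004.
Later of the two: 5 August 2004.
Interference Suspension Credit: +410 days → 19 September 2005.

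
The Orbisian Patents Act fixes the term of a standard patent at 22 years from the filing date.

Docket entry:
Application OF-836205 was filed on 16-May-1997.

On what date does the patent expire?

May 16, 2019

Filing date + 22 years → 16 May 2019.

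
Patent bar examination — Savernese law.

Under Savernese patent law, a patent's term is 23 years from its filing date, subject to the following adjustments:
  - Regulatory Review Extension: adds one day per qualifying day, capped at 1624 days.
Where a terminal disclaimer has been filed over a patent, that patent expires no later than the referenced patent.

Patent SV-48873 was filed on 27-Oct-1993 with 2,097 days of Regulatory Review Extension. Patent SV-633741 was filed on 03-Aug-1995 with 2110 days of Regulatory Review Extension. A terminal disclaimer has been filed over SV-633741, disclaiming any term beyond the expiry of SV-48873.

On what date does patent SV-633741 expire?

2021-04-08

Natural term of SV-633741:
  Base: filing + 23 years → 3 August 2018.
  Regulatory Review Extension: 2110 days claimed exceeds the 1624-day cap, so +1624 days → 13 January 2023.
Expiry of referenced patent SV-48873:
  Base: filing + 23 years → 27 October 2016.
  Regulatory Review Extension: 2097 days claimed exceeds the 1624-day cap, so +1624 days → 8 April 2021.
Terminal disclaimer: SV-633741 expires on the earlier of 13 January 2023 and 8 April 2021.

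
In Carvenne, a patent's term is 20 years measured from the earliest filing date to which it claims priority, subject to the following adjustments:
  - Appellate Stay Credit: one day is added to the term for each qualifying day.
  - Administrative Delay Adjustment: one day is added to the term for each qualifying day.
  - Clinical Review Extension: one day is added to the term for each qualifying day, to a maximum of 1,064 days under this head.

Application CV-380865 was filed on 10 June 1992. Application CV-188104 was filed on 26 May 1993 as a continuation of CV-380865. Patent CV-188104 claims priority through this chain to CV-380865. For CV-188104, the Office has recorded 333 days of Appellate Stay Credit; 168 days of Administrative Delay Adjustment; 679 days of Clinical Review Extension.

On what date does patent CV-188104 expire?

Earliest priority filing: 10 June 1992.
Base term: 10 June 1992 + 20 years → 10 June 2012.
Appellate Stay Credit: +333 days → 9 May 2013.
Administrative Delay Adjustment: +168 days → 24 October 2013.
Clinical Review Extension: 679 days (within the 1064-day cap) → +679 days → 3 September 2015.

September 3, 2015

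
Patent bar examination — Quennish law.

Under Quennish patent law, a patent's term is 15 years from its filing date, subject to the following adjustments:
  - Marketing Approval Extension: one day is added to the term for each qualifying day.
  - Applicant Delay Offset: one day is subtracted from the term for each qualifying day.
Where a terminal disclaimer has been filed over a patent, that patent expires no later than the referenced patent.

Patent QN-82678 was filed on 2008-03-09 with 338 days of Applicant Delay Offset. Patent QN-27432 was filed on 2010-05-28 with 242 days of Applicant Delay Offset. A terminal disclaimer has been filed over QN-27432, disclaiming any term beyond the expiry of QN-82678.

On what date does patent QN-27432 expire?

2022-04-05

Natural term of QN-27432:
  Base: filing + 15 years → 28 May 2025.
  Applicant Delay Offset: −242 days → 28 September 2024.
Expiry of referenced patent QN-82678:
  Base: filing + 15 years → 9 March 2023.
  Applicant Delay Offset: −338 days → 5 April 2022.
Terminal disclaimer: QN-27432 expires on the earlier of 28 September 2024 and 5 April 2022.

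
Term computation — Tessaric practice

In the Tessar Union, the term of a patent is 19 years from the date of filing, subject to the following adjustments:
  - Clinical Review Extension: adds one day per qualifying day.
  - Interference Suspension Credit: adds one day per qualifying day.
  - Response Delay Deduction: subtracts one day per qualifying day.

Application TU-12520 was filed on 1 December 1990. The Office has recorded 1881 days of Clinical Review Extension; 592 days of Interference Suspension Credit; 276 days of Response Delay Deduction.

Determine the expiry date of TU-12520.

2015-12-07

Base term: filing date + 19 years → 1 December 2009.
Clinical Review Extension: +1881 days → 25 January 2015.
Interference Suspension Credit: +592 days → 8 September 2016.
Response Delay Deduction: −276 days → 7 December 2015.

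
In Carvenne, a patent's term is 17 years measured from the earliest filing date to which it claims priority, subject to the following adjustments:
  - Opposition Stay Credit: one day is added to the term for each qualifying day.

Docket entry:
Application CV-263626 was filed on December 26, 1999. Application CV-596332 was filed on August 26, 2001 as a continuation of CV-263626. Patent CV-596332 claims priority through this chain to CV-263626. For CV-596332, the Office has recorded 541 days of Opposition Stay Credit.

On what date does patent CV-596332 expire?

June 20, 2018

Earliest priority filing: 26 December 1999.
Base term: 26 December 1999 + 17 years → 26 December 2016.
Opposition Stay Credit: +541 days → 20 June 2018.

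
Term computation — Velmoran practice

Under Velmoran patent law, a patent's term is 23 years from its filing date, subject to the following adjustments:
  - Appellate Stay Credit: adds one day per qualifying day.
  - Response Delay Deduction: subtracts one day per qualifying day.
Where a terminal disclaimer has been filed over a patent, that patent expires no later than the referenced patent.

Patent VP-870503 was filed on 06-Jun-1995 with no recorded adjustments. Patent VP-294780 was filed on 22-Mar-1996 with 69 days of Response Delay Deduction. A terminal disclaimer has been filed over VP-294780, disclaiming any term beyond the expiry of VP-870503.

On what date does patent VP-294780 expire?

2018-06-06

Natural term of VP-294780:
  Base: filing + 23 years → 22 March 2019.
  Response Delay Deduction: −69 days → 12 January 2019.
Expiry of referenced patent VP-870503:
  Base: filing + 23 years → 6 June 2018.
Terminal disclaimer: VP-294780 expires on the earlier of 12 January 2019 and 6 June 2018.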